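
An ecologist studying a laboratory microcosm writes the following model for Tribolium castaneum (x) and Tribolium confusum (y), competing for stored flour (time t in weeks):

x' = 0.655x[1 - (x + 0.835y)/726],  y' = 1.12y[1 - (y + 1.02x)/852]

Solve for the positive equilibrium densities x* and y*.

x* ≈ 98.3, y* ≈ 752

Setting both brackets to zero gives the nullclines x + 0.835y = 726 and 1.02x + y = 852.
Substituting y = 852 - 1.02x into the first: x(1 - 0.835·1.02) = 726 - 0.835·852.
So x* = 14.6/0.148 = 98.3, and then y* = 852 - 1.02·98.3 = 752.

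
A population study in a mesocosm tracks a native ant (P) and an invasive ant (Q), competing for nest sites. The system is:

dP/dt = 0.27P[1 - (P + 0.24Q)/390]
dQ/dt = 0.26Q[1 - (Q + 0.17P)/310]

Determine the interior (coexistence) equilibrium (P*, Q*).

P* ≈ 329, Q* ≈ 254

Setting both brackets to zero gives the nullclines P + 0.24Q = 390 and 0.17P + Q = 310.
Substituting Q = 310 - 0.17P into the first: P(1 - 0.24·0.17) = 390 - 0.24·310.
So P* = 316/0.959 = 329, and then Q* = 310 - 0.17·329 = 254.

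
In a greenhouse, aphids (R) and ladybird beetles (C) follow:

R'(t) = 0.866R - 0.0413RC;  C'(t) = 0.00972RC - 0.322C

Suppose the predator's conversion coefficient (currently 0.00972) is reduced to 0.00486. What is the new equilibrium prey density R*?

R* ≈ 66.3

At the interior fixed point, setting dC/dt = 0 with C > 0 fixes R* = (predator death rate)/(RC coefficient) — independent of the other coefficients.
With the change, R* = 0.322/0.00486 = 66.3; it rises from 33.1.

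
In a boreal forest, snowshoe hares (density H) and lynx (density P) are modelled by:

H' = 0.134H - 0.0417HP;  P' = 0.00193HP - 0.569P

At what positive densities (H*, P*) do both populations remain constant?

Set dP/dt = 0 with P > 0: 0.00193H - 0.569 = 0, so H* = 0.569/0.00193 = 295.
Set dH/dt = 0 with H > 0: 0.134 - 0.0417P = 0, so P* = 0.134/0.0417 = 3.21.

H* ≈ 295, P* ≈ 3.21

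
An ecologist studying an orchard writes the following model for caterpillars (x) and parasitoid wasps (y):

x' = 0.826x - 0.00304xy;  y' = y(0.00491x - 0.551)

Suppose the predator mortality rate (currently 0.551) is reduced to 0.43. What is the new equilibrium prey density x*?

x* ≈ 87.6

At the interior fixed point, setting dy/dt = 0 with y > 0 fixes x* = (predator death rate)/(xy coefficient) — independent of the other coefficients.
With the change, x* = 0.43/0.00491 = 87.6; it falls from 112.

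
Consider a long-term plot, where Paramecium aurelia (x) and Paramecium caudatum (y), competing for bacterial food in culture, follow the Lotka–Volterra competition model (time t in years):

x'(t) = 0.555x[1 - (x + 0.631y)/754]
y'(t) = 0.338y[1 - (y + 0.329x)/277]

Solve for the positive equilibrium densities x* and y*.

x* ≈ 731, y* ≈ 36.5

Setting both brackets to zero gives the nullclines x + 0.631y = 754 and 0.329x + y = 277.
Substituting y = 277 - 0.329x into the first: x(1 - 0.631·0.329) = 754 - 0.631·277.
So x* = 579/0.792 = 731, and then y* = 277 - 0.329·731 = 36.5.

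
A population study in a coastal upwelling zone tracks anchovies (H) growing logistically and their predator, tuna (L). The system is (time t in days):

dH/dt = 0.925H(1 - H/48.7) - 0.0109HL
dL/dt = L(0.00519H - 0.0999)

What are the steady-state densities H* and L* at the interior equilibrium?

From dL/dt = 0 with L > 0: 0.00519H* = 0.0999, so H* = 19.2.
Substitute into dH/dt = 0: 0.925(1 - 19.2/48.7) = 0.0109L*.
The bracket is 0.605, giving L* = 0.559/0.0109 = 51.3.

H* ≈ 19.2, L* ≈ 51.3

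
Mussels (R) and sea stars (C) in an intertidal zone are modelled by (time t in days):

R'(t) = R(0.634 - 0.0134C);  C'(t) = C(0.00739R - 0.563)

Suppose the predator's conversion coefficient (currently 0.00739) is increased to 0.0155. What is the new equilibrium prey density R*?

At the interior fixed point, setting dC/dt = 0 with C > 0 fixes R* = (predator death rate)/(RC coefficient) — independent of the other coefficients.
With the change, R* = 0.563/0.0155 = 36.3; it falls from 76.2.

R* ≈ 36.3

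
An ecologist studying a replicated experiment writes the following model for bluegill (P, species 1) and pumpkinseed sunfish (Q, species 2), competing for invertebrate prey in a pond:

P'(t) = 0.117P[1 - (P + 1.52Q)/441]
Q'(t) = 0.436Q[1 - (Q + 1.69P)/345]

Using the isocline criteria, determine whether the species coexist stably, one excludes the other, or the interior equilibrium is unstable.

unstable coexistence (outcome depends on initial conditions)

Compare the nullcline intercepts: K1/α12 = 441/1.52 = 290 < K2 = 345; K2/α21 = 345/1.69 = 204 < K1 = 441.
Since both are reversed, neither can invade when rare; the interior point is a saddle.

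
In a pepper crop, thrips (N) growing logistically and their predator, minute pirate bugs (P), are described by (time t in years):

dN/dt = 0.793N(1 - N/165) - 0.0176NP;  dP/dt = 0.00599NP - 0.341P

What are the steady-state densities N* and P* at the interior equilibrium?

N* ≈ 56.9, P* ≈ 29.5

From dP/dt = 0 with P > 0: 0.00599N* = 0.341, so N* = 56.9.
Substitute into dN/dt = 0: 0.793(1 - 56.9/165) = 0.0176P*.
The bracket is 0.655, giving P* = 0.519/0.0176 = 29.5.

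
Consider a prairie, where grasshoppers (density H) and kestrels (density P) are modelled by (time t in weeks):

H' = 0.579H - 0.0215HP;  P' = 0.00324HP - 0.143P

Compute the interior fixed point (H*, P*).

Set dP/dt = 0 with P > 0: 0.00324H - 0.143 = 0, so H* = 0.143/0.00324 = 44.1.
Set dH/dt = 0 with H > 0: 0.579 - 0.0215P = 0, so P* = 0.579/0.0215 = 26.9.

H* ≈ 44.1, P* ≈ 26.9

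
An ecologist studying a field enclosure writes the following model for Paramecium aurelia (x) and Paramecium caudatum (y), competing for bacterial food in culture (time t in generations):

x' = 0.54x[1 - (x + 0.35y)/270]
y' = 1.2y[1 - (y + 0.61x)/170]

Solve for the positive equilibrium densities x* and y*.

Setting both brackets to zero gives the nullclines x + 0.35y = 270 and 0.61x + y = 170.
Substituting y = 170 - 0.61x into the first: x(1 - 0.35·0.61) = 270 - 0.35·170.
So x* = 210/0.786 = 268, and then y* = 170 - 0.61·268 = 6.74.

x* ≈ 268, y* ≈ 6.74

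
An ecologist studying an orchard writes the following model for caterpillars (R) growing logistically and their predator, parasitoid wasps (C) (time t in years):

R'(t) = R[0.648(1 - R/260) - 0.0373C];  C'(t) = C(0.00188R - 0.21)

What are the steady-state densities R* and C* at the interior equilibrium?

From dC/dt = 0 with C > 0: 0.00188R* = 0.21, so R* = 112.
Substitute into dR/dt = 0: 0.648(1 - 112/260) = 0.0373C*.
The bracket is 0.57, giving C* = 0.37/0.0373 = 9.91.

R* ≈ 112, C* ≈ 9.91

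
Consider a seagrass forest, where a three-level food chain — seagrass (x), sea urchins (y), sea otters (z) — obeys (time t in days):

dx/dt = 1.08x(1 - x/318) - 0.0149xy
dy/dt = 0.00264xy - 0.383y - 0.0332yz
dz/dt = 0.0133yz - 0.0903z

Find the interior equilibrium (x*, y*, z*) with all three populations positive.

From dz/dt = 0: 0.0133y* = 0.0903, so y* = 6.79.
From dx/dt = 0: 1.08(1 - x*/318) = 0.0149·6.79, giving x* = 318·(1 - 0.0937) = 288.
From dy/dt = 0: 0.00264·288 - 0.383 = 0.0332z*, so z* = 0.378/0.0332 = 11.4.

x* ≈ 288, y* ≈ 6.79, z* ≈ 11.4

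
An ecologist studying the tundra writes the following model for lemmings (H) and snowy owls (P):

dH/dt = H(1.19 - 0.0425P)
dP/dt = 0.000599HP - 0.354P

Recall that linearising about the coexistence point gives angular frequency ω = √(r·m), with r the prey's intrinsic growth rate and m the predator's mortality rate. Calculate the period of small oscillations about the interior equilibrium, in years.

T ≈ 9.68 years

Here r = 1.19 and m = 0.354, so r·m = 0.421.
ω = √0.421 = 0.649 per year, hence T = 2π/ω ≈ 9.68 years.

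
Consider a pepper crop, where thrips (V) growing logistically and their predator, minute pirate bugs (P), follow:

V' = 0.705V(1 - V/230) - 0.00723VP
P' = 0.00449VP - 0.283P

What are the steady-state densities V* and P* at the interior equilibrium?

From dP/dt = 0 with P > 0: 0.00449V* = 0.283, so V* = 63.
Substitute into dV/dt = 0: 0.705(1 - 63/230) = 0.00723P*.
The bracket is 0.726, giving P* = 0.512/0.00723 = 70.8.

V* ≈ 63, P* ≈ 70.8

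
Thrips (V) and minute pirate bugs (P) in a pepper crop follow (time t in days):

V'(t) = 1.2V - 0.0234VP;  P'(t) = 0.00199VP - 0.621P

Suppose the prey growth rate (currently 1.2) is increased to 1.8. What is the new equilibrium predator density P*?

At the interior fixed point, setting dV/dt = 0 with V > 0 fixes P* = (prey growth rate)/(VP coefficient) — independent of the other coefficients.
With the change, P* = 1.8/0.0234 = 76.9; it rises from 51.3.

P* ≈ 76.9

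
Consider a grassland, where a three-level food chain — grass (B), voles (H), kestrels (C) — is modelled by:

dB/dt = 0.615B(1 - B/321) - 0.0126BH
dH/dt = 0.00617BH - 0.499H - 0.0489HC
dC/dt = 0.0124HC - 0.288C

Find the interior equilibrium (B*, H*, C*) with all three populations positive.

From dC/dt = 0: 0.0124H* = 0.288, so H* = 23.2.
From dB/dt = 0: 0.615(1 - B*/321) = 0.0126·23.2, giving B* = 321·(1 - 0.476) = 168.
From dH/dt = 0: 0.00617·168 - 0.499 = 0.0489C*, so C* = 0.539/0.0489 = 11.

B* ≈ 168, H* ≈ 23.2, C* ≈ 11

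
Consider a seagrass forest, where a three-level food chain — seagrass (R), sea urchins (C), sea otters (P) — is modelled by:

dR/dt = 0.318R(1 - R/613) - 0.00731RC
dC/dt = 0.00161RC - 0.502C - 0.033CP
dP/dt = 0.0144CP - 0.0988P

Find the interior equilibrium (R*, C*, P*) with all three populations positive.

From dP/dt = 0: 0.0144C* = 0.0988, so C* = 6.86.
From dR/dt = 0: 0.318(1 - R*/613) = 0.00731·6.86, giving R* = 613·(1 - 0.158) = 516.
From dC/dt = 0: 0.00161·516 - 0.502 = 0.033P*, so P* = 0.329/0.033 = 9.98.

R* ≈ 516, C* ≈ 6.86, P* ≈ 9.98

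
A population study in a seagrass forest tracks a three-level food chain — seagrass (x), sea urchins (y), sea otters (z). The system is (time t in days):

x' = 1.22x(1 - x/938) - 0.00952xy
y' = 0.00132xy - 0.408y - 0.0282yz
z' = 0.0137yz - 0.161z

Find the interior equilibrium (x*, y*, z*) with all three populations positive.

From dz/dt = 0: 0.0137y* = 0.161, so y* = 11.8.
From dx/dt = 0: 1.22(1 - x*/938) = 0.00952·11.8, giving x* = 938·(1 - 0.0917) = 852.
From dy/dt = 0: 0.00132·852 - 0.408 = 0.0282z*, so z* = 0.717/0.0282 = 25.4.

x* ≈ 852, y* ≈ 11.8, z* ≈ 25.4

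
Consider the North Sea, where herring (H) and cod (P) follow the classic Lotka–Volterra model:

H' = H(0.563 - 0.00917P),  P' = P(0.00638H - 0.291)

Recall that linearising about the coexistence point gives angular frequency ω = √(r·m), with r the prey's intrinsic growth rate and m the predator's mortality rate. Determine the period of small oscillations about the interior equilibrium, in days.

Here r = 0.563 and m = 0.291, so r·m = 0.164.
ω = √0.164 = 0.405 per day, hence T = 2π/ω ≈ 15.5 days.

T ≈ 15.5 days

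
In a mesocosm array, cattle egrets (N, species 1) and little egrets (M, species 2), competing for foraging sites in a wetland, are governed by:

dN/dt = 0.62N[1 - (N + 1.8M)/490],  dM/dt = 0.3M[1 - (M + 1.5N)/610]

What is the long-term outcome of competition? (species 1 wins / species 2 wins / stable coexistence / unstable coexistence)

unstable coexistence (outcome depends on initial conditions)

Compare the nullcline intercepts: K1/α12 = 490/1.8 = 272 < K2 = 610; K2/α21 = 610/1.5 = 407 < K1 = 490.
Since both are reversed, neither can invade when rare; the interior point is a saddle.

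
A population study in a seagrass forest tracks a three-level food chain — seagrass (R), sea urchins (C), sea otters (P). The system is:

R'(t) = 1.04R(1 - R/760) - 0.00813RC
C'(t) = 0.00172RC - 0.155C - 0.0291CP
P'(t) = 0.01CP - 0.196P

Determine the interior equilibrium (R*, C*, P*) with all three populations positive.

R* ≈ 644, C* ≈ 19.6, P* ≈ 32.7

From dP/dt = 0: 0.01C* = 0.196, so C* = 19.6.
From dR/dt = 0: 1.04(1 - R*/760) = 0.00813·19.6, giving R* = 760·(1 - 0.153) = 644.
From dC/dt = 0: 0.00172·644 - 0.155 = 0.0291P*, so P* = 0.952/0.0291 = 32.7.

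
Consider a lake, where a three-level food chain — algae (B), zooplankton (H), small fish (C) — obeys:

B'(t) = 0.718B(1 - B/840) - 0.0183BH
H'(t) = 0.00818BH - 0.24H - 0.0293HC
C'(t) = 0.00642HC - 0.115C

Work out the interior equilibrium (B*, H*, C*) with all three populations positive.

From dC/dt = 0: 0.00642H* = 0.115, so H* = 17.9.
From dB/dt = 0: 0.718(1 - B*/840) = 0.0183·17.9, giving B* = 840·(1 - 0.457) = 456.
From dH/dt = 0: 0.00818·456 - 0.24 = 0.0293C*, so C* = 3.49/0.0293 = 119.

B* ≈ 456, H* ≈ 17.9, C* ≈ 119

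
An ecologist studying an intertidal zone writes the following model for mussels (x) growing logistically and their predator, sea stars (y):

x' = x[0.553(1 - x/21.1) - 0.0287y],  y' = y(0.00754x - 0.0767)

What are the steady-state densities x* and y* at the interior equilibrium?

From dy/dt = 0 with y > 0: 0.00754x* = 0.0767, so x* = 10.2.
Substitute into dx/dt = 0: 0.553(1 - 10.2/21.1) = 0.0287y*.
The bracket is 0.518, giving y* = 0.286/0.0287 = 9.98.

x* ≈ 10.2, y* ≈ 9.98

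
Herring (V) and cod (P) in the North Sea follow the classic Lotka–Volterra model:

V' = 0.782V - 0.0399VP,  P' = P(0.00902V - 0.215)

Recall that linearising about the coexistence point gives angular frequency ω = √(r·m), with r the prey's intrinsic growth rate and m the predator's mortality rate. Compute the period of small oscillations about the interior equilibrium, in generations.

T ≈ 15.3 generations

Here r = 0.782 and m = 0.215, so r·m = 0.168.
ω = √0.168 = 0.41 per generation, hence T = 2π/ω ≈ 15.3 generations.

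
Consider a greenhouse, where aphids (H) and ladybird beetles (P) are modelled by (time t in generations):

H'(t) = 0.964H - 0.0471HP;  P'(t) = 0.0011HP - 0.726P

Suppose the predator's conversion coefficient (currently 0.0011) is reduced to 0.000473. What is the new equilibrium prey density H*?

At the interior fixed point, setting dP/dt = 0 with P > 0 fixes H* = (predator death rate)/(HP coefficient) — independent of the other coefficients.
With the change, H* = 0.726/0.000473 = 1530; it rises from 660.

H* ≈ 1530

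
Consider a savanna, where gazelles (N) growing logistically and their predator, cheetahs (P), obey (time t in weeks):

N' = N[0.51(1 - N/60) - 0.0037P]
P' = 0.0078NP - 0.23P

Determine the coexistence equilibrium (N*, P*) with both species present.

N* ≈ 29.5, P* ≈ 70.1

From dP/dt = 0 with P > 0: 0.0078N* = 0.23, so N* = 29.5.
Substitute into dN/dt = 0: 0.51(1 - 29.5/60) = 0.0037P*.
The bracket is 0.509, giving P* = 0.259/0.0037 = 70.1.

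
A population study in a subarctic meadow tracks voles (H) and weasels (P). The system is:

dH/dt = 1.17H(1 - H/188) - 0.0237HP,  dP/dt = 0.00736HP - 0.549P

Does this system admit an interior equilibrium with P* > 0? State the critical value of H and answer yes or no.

Threshold H = 74.6; K > 74.6, so yes, the predator persists.

The predator equation gives dP/dt > 0 only when H > 0.549/0.00736 = 74.6.
Without the predator, H → K = 188. Since 188 > 74.6, the predator can invade and persist.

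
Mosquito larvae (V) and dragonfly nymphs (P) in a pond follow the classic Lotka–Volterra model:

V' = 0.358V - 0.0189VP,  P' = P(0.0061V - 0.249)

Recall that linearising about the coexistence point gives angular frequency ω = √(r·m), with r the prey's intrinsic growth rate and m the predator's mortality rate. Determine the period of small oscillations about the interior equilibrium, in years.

Here r = 0.358 and m = 0.249, so r·m = 0.0891.
ω = √0.0891 = 0.299 per year, hence T = 2π/ω ≈ 21 years.

T ≈ 21 years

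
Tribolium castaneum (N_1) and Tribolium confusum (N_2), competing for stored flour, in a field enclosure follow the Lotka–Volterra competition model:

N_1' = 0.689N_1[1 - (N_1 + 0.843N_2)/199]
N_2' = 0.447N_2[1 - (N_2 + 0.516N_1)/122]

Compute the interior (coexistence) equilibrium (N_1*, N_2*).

N_1* ≈ 170, N_2* ≈ 34.2

Setting both brackets to zero gives the nullclines N_1 + 0.843N_2 = 199 and 0.516N_1 + N_2 = 122.
Substituting N_2 = 122 - 0.516N_1 into the first: N_1(1 - 0.843·0.516) = 199 - 0.843·122.
So N_1* = 96.2/0.565 = 170, and then N_2* = 122 - 0.516·170 = 34.2.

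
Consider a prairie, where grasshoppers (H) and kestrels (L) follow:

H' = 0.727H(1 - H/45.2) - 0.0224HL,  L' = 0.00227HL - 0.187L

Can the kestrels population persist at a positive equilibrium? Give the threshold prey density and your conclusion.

The predator equation gives dL/dt > 0 only when H > 0.187/0.00227 = 82.4.
Without the predator, H → K = 45.2. Since 45.2 < 82.4, the predator cannot invade.

Threshold H = 82.4; K < 82.4, so no, the predator goes extinct.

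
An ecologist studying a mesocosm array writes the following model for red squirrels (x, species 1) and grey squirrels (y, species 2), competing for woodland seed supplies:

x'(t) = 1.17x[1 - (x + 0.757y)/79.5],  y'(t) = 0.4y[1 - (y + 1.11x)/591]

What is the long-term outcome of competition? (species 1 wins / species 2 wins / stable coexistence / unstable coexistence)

Compare the nullcline intercepts: K1/α12 = 79.5/0.757 = 105 < K2 = 591; K2/α21 = 591/1.11 = 532 > K1 = 79.5.
Since the inequalities point opposite ways, species 2 can invade but species 1 cannot.

species 2 excludes species 1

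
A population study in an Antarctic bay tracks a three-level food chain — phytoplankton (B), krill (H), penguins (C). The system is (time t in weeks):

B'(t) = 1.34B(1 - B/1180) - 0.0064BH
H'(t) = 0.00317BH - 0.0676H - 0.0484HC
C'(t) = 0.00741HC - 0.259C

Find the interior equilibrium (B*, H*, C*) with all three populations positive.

From dC/dt = 0: 0.00741H* = 0.259, so H* = 35.
From dB/dt = 0: 1.34(1 - B*/1180) = 0.0064·35, giving B* = 1180·(1 - 0.167) = 983.
From dH/dt = 0: 0.00317·983 - 0.0676 = 0.0484C*, so C* = 3.05/0.0484 = 63.

B* ≈ 983, H* ≈ 35, C* ≈ 63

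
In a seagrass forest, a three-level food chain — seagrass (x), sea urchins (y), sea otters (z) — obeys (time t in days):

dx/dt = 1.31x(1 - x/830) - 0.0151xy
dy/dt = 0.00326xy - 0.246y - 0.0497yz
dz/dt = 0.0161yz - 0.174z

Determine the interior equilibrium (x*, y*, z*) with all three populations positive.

x* ≈ 727, y* ≈ 10.8, z* ≈ 42.7

From dz/dt = 0: 0.0161y* = 0.174, so y* = 10.8.
From dx/dt = 0: 1.31(1 - x*/830) = 0.0151·10.8, giving x* = 830·(1 - 0.125) = 727.
From dy/dt = 0: 0.00326·727 - 0.246 = 0.0497z*, so z* = 2.12/0.0497 = 42.7.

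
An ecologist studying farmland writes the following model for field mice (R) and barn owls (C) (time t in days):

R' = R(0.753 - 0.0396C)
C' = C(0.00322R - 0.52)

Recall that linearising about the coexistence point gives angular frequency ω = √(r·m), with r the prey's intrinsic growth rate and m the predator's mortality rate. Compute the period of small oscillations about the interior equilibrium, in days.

Here r = 0.753 and m = 0.52, so r·m = 0.392.
ω = √0.392 = 0.626 per day, hence T = 2π/ω ≈ 10 days.

T ≈ 10 days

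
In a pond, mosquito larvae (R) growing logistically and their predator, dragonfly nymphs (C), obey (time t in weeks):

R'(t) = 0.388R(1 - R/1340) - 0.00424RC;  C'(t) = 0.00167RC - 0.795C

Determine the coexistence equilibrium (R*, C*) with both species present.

R* ≈ 476, C* ≈ 59

From dC/dt = 0 with C > 0: 0.00167R* = 0.795, so R* = 476.
Substitute into dR/dt = 0: 0.388(1 - 476/1340) = 0.00424C*.
The bracket is 0.645, giving C* = 0.25/0.00424 = 59.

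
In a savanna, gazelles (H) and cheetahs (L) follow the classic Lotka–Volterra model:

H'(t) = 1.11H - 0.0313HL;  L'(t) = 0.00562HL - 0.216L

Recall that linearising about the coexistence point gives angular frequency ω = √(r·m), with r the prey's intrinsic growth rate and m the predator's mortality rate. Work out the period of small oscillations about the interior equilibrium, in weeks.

T ≈ 12.8 weeks

Here r = 1.11 and m = 0.216, so r·m = 0.24.
ω = √0.24 = 0.49 per week, hence T = 2π/ω ≈ 12.8 weeks.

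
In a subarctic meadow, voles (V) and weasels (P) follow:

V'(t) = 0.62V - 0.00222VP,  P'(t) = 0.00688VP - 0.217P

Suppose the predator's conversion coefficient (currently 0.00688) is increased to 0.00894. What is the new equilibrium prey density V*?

At the interior fixed point, setting dP/dt = 0 with P > 0 fixes V* = (predator death rate)/(VP coefficient) — independent of the other coefficients.
With the change, V* = 0.217/0.00894 = 24.3; it falls from 31.5.

V* ≈ 24.3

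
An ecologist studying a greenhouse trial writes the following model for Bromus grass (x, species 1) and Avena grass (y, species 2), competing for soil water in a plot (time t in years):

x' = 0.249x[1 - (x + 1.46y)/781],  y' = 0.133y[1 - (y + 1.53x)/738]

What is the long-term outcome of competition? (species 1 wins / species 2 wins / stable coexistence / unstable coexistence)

unstable coexistence (outcome depends on initial conditions)

Compare the nullcline intercepts: K1/α12 = 781/1.46 = 535 < K2 = 738; K2/α21 = 738/1.53 = 482 < K1 = 781.
Since both are reversed, neither can invade when rare; the interior point is a saddle.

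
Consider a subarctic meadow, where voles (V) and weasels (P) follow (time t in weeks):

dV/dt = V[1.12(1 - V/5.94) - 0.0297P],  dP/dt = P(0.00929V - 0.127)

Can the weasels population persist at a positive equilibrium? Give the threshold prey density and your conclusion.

The predator equation gives dP/dt > 0 only when V > 0.127/0.00929 = 13.7.
Without the predator, V → K = 5.94. Since 5.94 < 13.7, the predator cannot invade.

Threshold V = 13.7; K < 13.7, so no, the predator goes extinct.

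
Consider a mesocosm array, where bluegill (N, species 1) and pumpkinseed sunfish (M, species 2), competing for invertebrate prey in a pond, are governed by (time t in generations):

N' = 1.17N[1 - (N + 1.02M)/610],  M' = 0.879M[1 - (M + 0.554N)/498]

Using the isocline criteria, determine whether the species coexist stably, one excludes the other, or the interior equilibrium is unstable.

stable coexistence

Compare the nullcline intercepts: K1/α12 = 610/1.02 = 598 > K2 = 498; K2/α21 = 498/0.554 = 899 > K1 = 610.
Since both inequalities hold, each species can invade when rare, so the interior equilibrium is stable.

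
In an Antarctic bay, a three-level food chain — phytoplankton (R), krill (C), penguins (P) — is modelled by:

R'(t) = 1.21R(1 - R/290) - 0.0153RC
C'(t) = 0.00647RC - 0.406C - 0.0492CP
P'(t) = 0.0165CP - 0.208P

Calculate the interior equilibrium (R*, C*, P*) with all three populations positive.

From dP/dt = 0: 0.0165C* = 0.208, so C* = 12.6.
From dR/dt = 0: 1.21(1 - R*/290) = 0.0153·12.6, giving R* = 290·(1 - 0.159) = 244.
From dC/dt = 0: 0.00647·244 - 0.406 = 0.0492P*, so P* = 1.17/0.0492 = 23.8.

R* ≈ 244, C* ≈ 12.6, P* ≈ 23.8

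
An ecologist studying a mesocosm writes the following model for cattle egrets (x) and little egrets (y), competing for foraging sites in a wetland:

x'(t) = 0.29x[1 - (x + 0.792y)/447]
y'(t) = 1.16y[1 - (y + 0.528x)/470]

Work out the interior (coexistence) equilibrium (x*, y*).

Setting both brackets to zero gives the nullclines x + 0.792y = 447 and 0.528x + y = 470.
Substituting y = 470 - 0.528x into the first: x(1 - 0.792·0.528) = 447 - 0.792·470.
So x* = 74.8/0.582 = 128, and then y* = 470 - 0.528·128 = 402.

x* ≈ 128, y* ≈ 402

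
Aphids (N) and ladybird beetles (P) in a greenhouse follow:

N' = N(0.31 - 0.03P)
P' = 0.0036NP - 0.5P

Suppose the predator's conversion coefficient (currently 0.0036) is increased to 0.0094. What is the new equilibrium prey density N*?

At the interior fixed point, setting dP/dt = 0 with P > 0 fixes N* = (predator death rate)/(NP coefficient) — independent of the other coefficients.
With the change, N* = 0.5/0.0094 = 53.2; it falls from 139.

N* ≈ 53.2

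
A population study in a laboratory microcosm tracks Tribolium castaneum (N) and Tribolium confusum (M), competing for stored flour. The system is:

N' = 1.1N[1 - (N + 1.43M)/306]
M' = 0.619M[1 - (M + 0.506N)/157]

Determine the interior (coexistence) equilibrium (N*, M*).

Setting both brackets to zero gives the nullclines N + 1.43M = 306 and 0.506N + M = 157.
Substituting M = 157 - 0.506N into the first: N(1 - 1.43·0.506) = 306 - 1.43·157.
So N* = 81.5/0.276 = 295, and then M* = 157 - 0.506·295 = 7.83.

N* ≈ 295, M* ≈ 7.83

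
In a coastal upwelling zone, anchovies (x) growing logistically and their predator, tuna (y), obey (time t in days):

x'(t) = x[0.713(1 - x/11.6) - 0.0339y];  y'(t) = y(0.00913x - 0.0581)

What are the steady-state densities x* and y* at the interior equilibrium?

From dy/dt = 0 with y > 0: 0.00913x* = 0.0581, so x* = 6.36.
Substitute into dx/dt = 0: 0.713(1 - 6.36/11.6) = 0.0339y*.
The bracket is 0.451, giving y* = 0.322/0.0339 = 9.49.

x* ≈ 6.36, y* ≈ 9.49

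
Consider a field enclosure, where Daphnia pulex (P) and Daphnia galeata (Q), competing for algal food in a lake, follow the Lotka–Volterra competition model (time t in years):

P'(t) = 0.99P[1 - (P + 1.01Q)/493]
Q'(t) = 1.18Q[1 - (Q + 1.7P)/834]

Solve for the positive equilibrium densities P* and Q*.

P* ≈ 487, Q* ≈ 5.72

Setting both brackets to zero gives the nullclines P + 1.01Q = 493 and 1.7P + Q = 834.
Substituting Q = 834 - 1.7P into the first: P(1 - 1.01·1.7) = 493 - 1.01·834.
So P* = -349/-0.717 = 487, and then Q* = 834 - 1.7·487 = 5.72.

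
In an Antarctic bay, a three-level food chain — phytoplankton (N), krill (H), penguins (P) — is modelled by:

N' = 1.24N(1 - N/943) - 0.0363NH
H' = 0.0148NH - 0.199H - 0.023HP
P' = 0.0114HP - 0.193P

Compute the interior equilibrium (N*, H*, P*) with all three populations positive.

From dP/dt = 0: 0.0114H* = 0.193, so H* = 16.9.
From dN/dt = 0: 1.24(1 - N*/943) = 0.0363·16.9, giving N* = 943·(1 - 0.496) = 476.
From dH/dt = 0: 0.0148·476 - 0.199 = 0.023P*, so P* = 6.84/0.023 = 297.

N* ≈ 476, H* ≈ 16.9, P* ≈ 297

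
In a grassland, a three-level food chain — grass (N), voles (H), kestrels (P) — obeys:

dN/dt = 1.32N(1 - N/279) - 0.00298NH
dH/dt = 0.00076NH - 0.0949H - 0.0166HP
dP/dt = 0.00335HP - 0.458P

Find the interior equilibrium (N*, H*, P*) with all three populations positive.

N* ≈ 193, H* ≈ 137, P* ≈ 3.11

From dP/dt = 0: 0.00335H* = 0.458, so H* = 137.
From dN/dt = 0: 1.32(1 - N*/279) = 0.00298·137, giving N* = 279·(1 - 0.309) = 193.
From dH/dt = 0: 0.00076·193 - 0.0949 = 0.0166P*, so P* = 0.0517/0.0166 = 3.11.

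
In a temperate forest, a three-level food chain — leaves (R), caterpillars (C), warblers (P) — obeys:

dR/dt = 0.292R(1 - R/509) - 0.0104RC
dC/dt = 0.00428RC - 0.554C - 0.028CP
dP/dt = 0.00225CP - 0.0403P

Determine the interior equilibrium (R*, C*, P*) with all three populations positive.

R* ≈ 184, C* ≈ 17.9, P* ≈ 8.38

From dP/dt = 0: 0.00225C* = 0.0403, so C* = 17.9.
From dR/dt = 0: 0.292(1 - R*/509) = 0.0104·17.9, giving R* = 509·(1 - 0.638) = 184.
From dC/dt = 0: 0.00428·184 - 0.554 = 0.028P*, so P* = 0.235/0.028 = 8.38.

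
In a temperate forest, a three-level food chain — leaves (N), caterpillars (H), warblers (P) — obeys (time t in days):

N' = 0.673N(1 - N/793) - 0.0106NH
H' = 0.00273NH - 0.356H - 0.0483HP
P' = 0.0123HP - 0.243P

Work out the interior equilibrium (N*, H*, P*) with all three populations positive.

From dP/dt = 0: 0.0123H* = 0.243, so H* = 19.8.
From dN/dt = 0: 0.673(1 - N*/793) = 0.0106·19.8, giving N* = 793·(1 - 0.311) = 546.
From dH/dt = 0: 0.00273·546 - 0.356 = 0.0483P*, so P* = 1.14/0.0483 = 23.5.

N* ≈ 546, H* ≈ 19.8, P* ≈ 23.5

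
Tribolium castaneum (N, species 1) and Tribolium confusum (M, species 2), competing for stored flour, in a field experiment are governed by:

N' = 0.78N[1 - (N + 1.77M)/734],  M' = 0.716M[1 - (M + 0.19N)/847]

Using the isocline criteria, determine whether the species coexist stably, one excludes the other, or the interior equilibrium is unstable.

Compare the nullcline intercepts: K1/α12 = 734/1.77 = 415 < K2 = 847; K2/α21 = 847/0.19 = 4460 > K1 = 734.
Since the inequalities point opposite ways, species 2 can invade but species 1 cannot.

species 2 excludes species 1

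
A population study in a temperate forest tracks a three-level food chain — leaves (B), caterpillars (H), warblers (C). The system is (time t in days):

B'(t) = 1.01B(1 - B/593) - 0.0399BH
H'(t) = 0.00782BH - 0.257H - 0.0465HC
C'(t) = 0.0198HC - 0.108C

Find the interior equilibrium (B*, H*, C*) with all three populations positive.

From dC/dt = 0: 0.0198H* = 0.108, so H* = 5.45.
From dB/dt = 0: 1.01(1 - B*/593) = 0.0399·5.45, giving B* = 593·(1 - 0.215) = 465.
From dH/dt = 0: 0.00782·465 - 0.257 = 0.0465C*, so C* = 3.38/0.0465 = 72.7.

B* ≈ 465, H* ≈ 5.45, C* ≈ 72.7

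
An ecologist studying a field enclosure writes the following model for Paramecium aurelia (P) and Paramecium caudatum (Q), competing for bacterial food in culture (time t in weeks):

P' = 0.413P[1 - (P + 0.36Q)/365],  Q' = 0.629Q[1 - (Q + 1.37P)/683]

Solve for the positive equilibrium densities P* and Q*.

Setting both brackets to zero gives the nullclines P + 0.36Q = 365 and 1.37P + Q = 683.
Substituting Q = 683 - 1.37P into the first: P(1 - 0.36·1.37) = 365 - 0.36·683.
So P* = 119/0.507 = 235, and then Q* = 683 - 1.37·235 = 361.

P* ≈ 235, Q* ≈ 361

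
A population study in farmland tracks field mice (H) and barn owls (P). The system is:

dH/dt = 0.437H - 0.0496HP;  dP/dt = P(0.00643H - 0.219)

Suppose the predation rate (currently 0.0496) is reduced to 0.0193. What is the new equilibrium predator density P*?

At the interior fixed point, setting dH/dt = 0 with H > 0 fixes P* = (prey growth rate)/(HP coefficient) — independent of the other coefficients.
With the change, P* = 0.437/0.0193 = 22.6; it rises from 8.81.

P* ≈ 22.6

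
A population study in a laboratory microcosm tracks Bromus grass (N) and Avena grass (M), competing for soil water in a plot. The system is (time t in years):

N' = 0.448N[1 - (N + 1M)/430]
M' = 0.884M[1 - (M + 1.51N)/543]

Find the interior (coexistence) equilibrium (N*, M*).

N* ≈ 222, M* ≈ 208

Setting both brackets to zero gives the nullclines N + 1M = 430 and 1.51N + M = 543.
Substituting M = 543 - 1.51N into the first: N(1 - 1·1.51) = 430 - 1·543.
So N* = -113/-0.51 = 222, and then M* = 543 - 1.51·222 = 208.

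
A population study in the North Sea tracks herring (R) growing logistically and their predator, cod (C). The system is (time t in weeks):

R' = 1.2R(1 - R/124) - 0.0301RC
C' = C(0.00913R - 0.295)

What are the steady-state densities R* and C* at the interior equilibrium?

R* ≈ 32.3, C* ≈ 29.5

From dC/dt = 0 with C > 0: 0.00913R* = 0.295, so R* = 32.3.
Substitute into dR/dt = 0: 1.2(1 - 32.3/124) = 0.0301C*.
The bracket is 0.739, giving C* = 0.887/0.0301 = 29.5.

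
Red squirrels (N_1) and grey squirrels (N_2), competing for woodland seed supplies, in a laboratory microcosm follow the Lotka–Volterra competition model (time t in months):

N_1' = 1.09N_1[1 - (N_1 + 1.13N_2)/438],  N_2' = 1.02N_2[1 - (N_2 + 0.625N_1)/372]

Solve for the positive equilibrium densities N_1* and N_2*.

Setting both brackets to zero gives the nullclines N_1 + 1.13N_2 = 438 and 0.625N_1 + N_2 = 372.
Substituting N_2 = 372 - 0.625N_1 into the first: N_1(1 - 1.13·0.625) = 438 - 1.13·372.
So N_1* = 17.6/0.294 = 60.1, and then N_2* = 372 - 0.625·60.1 = 334.

N_1* ≈ 60.1, N_2* ≈ 334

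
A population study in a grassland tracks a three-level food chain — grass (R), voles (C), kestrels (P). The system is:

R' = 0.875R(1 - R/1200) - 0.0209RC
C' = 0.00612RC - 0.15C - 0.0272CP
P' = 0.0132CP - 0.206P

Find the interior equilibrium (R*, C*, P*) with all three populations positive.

R* ≈ 753, C* ≈ 15.6, P* ≈ 164

From dP/dt = 0: 0.0132C* = 0.206, so C* = 15.6.
From dR/dt = 0: 0.875(1 - R*/1200) = 0.0209·15.6, giving R* = 1200·(1 - 0.373) = 753.
From dC/dt = 0: 0.00612·753 - 0.15 = 0.0272P*, so P* = 4.46/0.0272 = 164.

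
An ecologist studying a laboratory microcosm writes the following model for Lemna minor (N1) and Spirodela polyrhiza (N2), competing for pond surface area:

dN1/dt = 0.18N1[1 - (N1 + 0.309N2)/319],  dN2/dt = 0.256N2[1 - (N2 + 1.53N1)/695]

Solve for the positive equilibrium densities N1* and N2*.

N1* ≈ 198, N2* ≈ 392

Setting both brackets to zero gives the nullclines N1 + 0.309N2 = 319 and 1.53N1 + N2 = 695.
Substituting N2 = 695 - 1.53N1 into the first: N1(1 - 0.309·1.53) = 319 - 0.309·695.
So N1* = 104/0.527 = 198, and then N2* = 695 - 1.53·198 = 392.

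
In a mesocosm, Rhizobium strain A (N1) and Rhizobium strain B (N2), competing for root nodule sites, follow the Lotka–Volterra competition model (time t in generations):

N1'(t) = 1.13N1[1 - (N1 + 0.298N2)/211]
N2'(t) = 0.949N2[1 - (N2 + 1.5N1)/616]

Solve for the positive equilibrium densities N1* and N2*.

Setting both brackets to zero gives the nullclines N1 + 0.298N2 = 211 and 1.5N1 + N2 = 616.
Substituting N2 = 616 - 1.5N1 into the first: N1(1 - 0.298·1.5) = 211 - 0.298·616.
So N1* = 27.4/0.553 = 49.6, and then N2* = 616 - 1.5·49.6 = 542.

N1* ≈ 49.6, N2* ≈ 542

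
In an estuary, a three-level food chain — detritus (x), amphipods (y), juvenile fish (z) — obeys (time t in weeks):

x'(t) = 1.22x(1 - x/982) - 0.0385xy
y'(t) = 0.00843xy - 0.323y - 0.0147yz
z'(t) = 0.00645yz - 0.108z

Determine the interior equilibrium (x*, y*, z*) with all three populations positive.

x* ≈ 463, y* ≈ 16.7, z* ≈ 244

From dz/dt = 0: 0.00645y* = 0.108, so y* = 16.7.
From dx/dt = 0: 1.22(1 - x*/982) = 0.0385·16.7, giving x* = 982·(1 - 0.528) = 463.
From dy/dt = 0: 0.00843·463 - 0.323 = 0.0147z*, so z* = 3.58/0.0147 = 244.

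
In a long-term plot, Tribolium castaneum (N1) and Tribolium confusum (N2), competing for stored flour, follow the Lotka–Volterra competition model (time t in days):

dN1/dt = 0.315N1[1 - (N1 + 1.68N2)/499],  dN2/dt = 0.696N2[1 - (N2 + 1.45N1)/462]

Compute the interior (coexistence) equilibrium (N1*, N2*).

Setting both brackets to zero gives the nullclines N1 + 1.68N2 = 499 and 1.45N1 + N2 = 462.
Substituting N2 = 462 - 1.45N1 into the first: N1(1 - 1.68·1.45) = 499 - 1.68·462.
So N1* = -277/-1.44 = 193, and then N2* = 462 - 1.45·193 = 182.

N1* ≈ 193, N2* ≈ 182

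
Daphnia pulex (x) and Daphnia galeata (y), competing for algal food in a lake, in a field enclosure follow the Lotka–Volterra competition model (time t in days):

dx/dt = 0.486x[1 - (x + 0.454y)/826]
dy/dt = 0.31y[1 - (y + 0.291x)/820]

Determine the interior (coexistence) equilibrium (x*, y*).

Setting both brackets to zero gives the nullclines x + 0.454y = 826 and 0.291x + y = 820.
Substituting y = 820 - 0.291x into the first: x(1 - 0.454·0.291) = 826 - 0.454·820.
So x* = 454/0.868 = 523, and then y* = 820 - 0.291·523 = 668.

x* ≈ 523, y* ≈ 668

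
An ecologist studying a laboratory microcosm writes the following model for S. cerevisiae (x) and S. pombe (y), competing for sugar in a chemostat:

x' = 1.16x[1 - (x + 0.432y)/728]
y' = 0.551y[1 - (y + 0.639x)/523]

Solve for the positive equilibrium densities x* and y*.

x* ≈ 694, y* ≈ 79.9

Setting both brackets to zero gives the nullclines x + 0.432y = 728 and 0.639x + y = 523.
Substituting y = 523 - 0.639x into the first: x(1 - 0.432·0.639) = 728 - 0.432·523.
So x* = 502/0.724 = 694, and then y* = 523 - 0.639·694 = 79.9.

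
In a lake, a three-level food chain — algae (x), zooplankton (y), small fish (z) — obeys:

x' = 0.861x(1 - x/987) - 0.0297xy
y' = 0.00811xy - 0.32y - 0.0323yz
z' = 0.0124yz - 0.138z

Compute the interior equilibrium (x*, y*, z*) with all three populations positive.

x* ≈ 608, y* ≈ 11.1, z* ≈ 143

From dz/dt = 0: 0.0124y* = 0.138, so y* = 11.1.
From dx/dt = 0: 0.861(1 - x*/987) = 0.0297·11.1, giving x* = 987·(1 - 0.384) = 608.
From dy/dt = 0: 0.00811·608 - 0.32 = 0.0323z*, so z* = 4.61/0.0323 = 143.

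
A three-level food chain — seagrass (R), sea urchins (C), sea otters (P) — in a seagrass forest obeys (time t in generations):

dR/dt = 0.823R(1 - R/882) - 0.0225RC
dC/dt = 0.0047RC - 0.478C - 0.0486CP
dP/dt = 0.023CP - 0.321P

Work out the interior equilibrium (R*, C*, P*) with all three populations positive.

R* ≈ 545, C* ≈ 14, P* ≈ 42.9

From dP/dt = 0: 0.023C* = 0.321, so C* = 14.
From dR/dt = 0: 0.823(1 - R*/882) = 0.0225·14, giving R* = 882·(1 - 0.382) = 545.
From dC/dt = 0: 0.0047·545 - 0.478 = 0.0486P*, so P* = 2.09/0.0486 = 42.9.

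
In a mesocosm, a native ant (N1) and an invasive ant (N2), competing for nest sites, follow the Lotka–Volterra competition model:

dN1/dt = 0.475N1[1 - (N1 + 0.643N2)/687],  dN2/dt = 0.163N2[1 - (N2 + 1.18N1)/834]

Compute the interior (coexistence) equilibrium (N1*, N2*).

N1* ≈ 625, N2* ≈ 96.7

Setting both brackets to zero gives the nullclines N1 + 0.643N2 = 687 and 1.18N1 + N2 = 834.
Substituting N2 = 834 - 1.18N1 into the first: N1(1 - 0.643·1.18) = 687 - 0.643·834.
So N1* = 151/0.241 = 625, and then N2* = 834 - 1.18·625 = 96.7.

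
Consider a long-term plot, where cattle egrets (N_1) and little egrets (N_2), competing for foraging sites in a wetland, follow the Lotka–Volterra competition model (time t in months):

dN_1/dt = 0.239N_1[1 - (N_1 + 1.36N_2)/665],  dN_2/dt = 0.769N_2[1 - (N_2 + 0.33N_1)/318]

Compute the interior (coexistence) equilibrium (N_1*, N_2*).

N_1* ≈ 422, N_2* ≈ 179

Setting both brackets to zero gives the nullclines N_1 + 1.36N_2 = 665 and 0.33N_1 + N_2 = 318.
Substituting N_2 = 318 - 0.33N_1 into the first: N_1(1 - 1.36·0.33) = 665 - 1.36·318.
So N_1* = 233/0.551 = 422, and then N_2* = 318 - 0.33·422 = 179.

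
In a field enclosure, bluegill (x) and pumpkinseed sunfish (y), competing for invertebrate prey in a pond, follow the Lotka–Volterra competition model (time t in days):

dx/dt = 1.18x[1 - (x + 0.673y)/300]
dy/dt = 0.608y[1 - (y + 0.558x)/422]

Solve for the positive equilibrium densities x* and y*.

Setting both brackets to zero gives the nullclines x + 0.673y = 300 and 0.558x + y = 422.
Substituting y = 422 - 0.558x into the first: x(1 - 0.673·0.558) = 300 - 0.673·422.
So x* = 16/0.624 = 25.6, and then y* = 422 - 0.558·25.6 = 408.

x* ≈ 25.6, y* ≈ 408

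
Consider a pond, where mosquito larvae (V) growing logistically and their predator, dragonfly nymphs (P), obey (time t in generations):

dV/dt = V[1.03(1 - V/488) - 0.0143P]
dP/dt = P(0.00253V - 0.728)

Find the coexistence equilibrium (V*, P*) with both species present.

From dP/dt = 0 with P > 0: 0.00253V* = 0.728, so V* = 288.
Substitute into dV/dt = 0: 1.03(1 - 288/488) = 0.0143P*.
The bracket is 0.41, giving P* = 0.423/0.0143 = 29.6.

V* ≈ 288, P* ≈ 29.6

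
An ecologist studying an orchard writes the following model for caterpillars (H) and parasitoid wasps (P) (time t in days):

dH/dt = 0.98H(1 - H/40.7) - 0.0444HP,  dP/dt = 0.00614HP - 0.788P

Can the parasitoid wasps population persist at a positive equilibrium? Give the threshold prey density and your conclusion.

The predator equation gives dP/dt > 0 only when H > 0.788/0.00614 = 128.
Without the predator, H → K = 40.7. Since 40.7 < 128, the predator cannot invade.

Threshold H = 128; K < 128, so no, the predator goes extinct.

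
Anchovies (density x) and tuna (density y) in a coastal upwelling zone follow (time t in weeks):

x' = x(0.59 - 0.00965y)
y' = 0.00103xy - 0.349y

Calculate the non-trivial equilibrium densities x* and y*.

Set dy/dt = 0 with y > 0: 0.00103x - 0.349 = 0, so x* = 0.349/0.00103 = 339.
Set dx/dt = 0 with x > 0: 0.59 - 0.00965y = 0, so y* = 0.59/0.00965 = 61.1.

x* ≈ 339, y* ≈ 61.1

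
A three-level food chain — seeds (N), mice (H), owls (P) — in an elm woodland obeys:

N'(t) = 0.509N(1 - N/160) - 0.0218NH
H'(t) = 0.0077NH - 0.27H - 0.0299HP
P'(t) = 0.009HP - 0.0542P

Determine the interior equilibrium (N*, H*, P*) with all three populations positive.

N* ≈ 119, H* ≈ 6.02, P* ≈ 21.5

From dP/dt = 0: 0.009H* = 0.0542, so H* = 6.02.
From dN/dt = 0: 0.509(1 - N*/160) = 0.0218·6.02, giving N* = 160·(1 - 0.258) = 119.
From dH/dt = 0: 0.0077·119 - 0.27 = 0.0299P*, so P* = 0.644/0.0299 = 21.5.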